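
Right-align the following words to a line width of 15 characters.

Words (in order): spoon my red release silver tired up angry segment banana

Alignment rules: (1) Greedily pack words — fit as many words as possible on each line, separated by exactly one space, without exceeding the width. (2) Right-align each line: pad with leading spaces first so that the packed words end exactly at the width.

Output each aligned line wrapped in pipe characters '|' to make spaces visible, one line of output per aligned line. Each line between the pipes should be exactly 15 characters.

Line 1: ['spoon', 'my', 'red'] (min_width=12, slack=3)
Line 2: ['release', 'silver'] (min_width=14, slack=1)
Line 3: ['tired', 'up', 'angry'] (min_width=14, slack=1)
Line 4: ['segment', 'banana'] (min_width=14, slack=1)

Answer: |   spoon my red|
| release silver|
| tired up angry|
| segment banana|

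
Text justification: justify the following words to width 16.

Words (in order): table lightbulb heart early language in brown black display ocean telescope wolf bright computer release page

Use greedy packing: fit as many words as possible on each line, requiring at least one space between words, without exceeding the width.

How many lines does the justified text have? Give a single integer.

Answer: 8

Derivation:
Line 1: ['table', 'lightbulb'] (min_width=15, slack=1)
Line 2: ['heart', 'early'] (min_width=11, slack=5)
Line 3: ['language', 'in'] (min_width=11, slack=5)
Line 4: ['brown', 'black'] (min_width=11, slack=5)
Line 5: ['display', 'ocean'] (min_width=13, slack=3)
Line 6: ['telescope', 'wolf'] (min_width=14, slack=2)
Line 7: ['bright', 'computer'] (min_width=15, slack=1)
Line 8: ['release', 'page'] (min_width=12, slack=4)
Total lines: 8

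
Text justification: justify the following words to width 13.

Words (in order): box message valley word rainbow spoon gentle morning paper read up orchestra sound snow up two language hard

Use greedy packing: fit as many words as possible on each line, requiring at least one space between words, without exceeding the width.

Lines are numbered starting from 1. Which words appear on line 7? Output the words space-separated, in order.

Answer: orchestra

Derivation:
Line 1: ['box', 'message'] (min_width=11, slack=2)
Line 2: ['valley', 'word'] (min_width=11, slack=2)
Line 3: ['rainbow', 'spoon'] (min_width=13, slack=0)
Line 4: ['gentle'] (min_width=6, slack=7)
Line 5: ['morning', 'paper'] (min_width=13, slack=0)
Line 6: ['read', 'up'] (min_width=7, slack=6)
Line 7: ['orchestra'] (min_width=9, slack=4)
Line 8: ['sound', 'snow', 'up'] (min_width=13, slack=0)
Line 9: ['two', 'language'] (min_width=12, slack=1)
Line 10: ['hard'] (min_width=4, slack=9)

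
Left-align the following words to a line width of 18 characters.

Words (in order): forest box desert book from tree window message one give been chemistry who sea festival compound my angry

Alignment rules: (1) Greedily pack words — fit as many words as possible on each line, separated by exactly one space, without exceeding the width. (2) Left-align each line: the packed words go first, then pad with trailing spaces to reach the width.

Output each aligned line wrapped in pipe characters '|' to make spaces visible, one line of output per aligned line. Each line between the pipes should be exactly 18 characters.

Line 1: ['forest', 'box', 'desert'] (min_width=17, slack=1)
Line 2: ['book', 'from', 'tree'] (min_width=14, slack=4)
Line 3: ['window', 'message', 'one'] (min_width=18, slack=0)
Line 4: ['give', 'been'] (min_width=9, slack=9)
Line 5: ['chemistry', 'who', 'sea'] (min_width=17, slack=1)
Line 6: ['festival', 'compound'] (min_width=17, slack=1)
Line 7: ['my', 'angry'] (min_width=8, slack=10)

Answer: |forest box desert |
|book from tree    |
|window message one|
|give been         |
|chemistry who sea |
|festival compound |
|my angry          |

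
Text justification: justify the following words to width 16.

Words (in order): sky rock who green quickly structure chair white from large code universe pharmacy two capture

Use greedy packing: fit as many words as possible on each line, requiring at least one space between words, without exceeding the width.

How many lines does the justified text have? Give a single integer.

Line 1: ['sky', 'rock', 'who'] (min_width=12, slack=4)
Line 2: ['green', 'quickly'] (min_width=13, slack=3)
Line 3: ['structure', 'chair'] (min_width=15, slack=1)
Line 4: ['white', 'from', 'large'] (min_width=16, slack=0)
Line 5: ['code', 'universe'] (min_width=13, slack=3)
Line 6: ['pharmacy', 'two'] (min_width=12, slack=4)
Line 7: ['capture'] (min_width=7, slack=9)
Total lines: 7

Answer: 7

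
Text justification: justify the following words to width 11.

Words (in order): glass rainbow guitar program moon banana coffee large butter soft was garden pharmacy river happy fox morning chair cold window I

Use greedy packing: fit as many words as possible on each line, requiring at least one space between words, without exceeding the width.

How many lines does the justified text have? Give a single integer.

Answer: 14

Derivation:
Line 1: ['glass'] (min_width=5, slack=6)
Line 2: ['rainbow'] (min_width=7, slack=4)
Line 3: ['guitar'] (min_width=6, slack=5)
Line 4: ['program'] (min_width=7, slack=4)
Line 5: ['moon', 'banana'] (min_width=11, slack=0)
Line 6: ['coffee'] (min_width=6, slack=5)
Line 7: ['large'] (min_width=5, slack=6)
Line 8: ['butter', 'soft'] (min_width=11, slack=0)
Line 9: ['was', 'garden'] (min_width=10, slack=1)
Line 10: ['pharmacy'] (min_width=8, slack=3)
Line 11: ['river', 'happy'] (min_width=11, slack=0)
Line 12: ['fox', 'morning'] (min_width=11, slack=0)
Line 13: ['chair', 'cold'] (min_width=10, slack=1)
Line 14: ['window', 'I'] (min_width=8, slack=3)
Total lines: 14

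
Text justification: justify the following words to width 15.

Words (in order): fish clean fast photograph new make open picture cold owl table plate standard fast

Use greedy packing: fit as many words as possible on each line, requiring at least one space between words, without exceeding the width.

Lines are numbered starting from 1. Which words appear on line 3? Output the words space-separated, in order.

Line 1: ['fish', 'clean', 'fast'] (min_width=15, slack=0)
Line 2: ['photograph', 'new'] (min_width=14, slack=1)
Line 3: ['make', 'open'] (min_width=9, slack=6)
Line 4: ['picture', 'cold'] (min_width=12, slack=3)
Line 5: ['owl', 'table', 'plate'] (min_width=15, slack=0)
Line 6: ['standard', 'fast'] (min_width=13, slack=2)

Answer: make open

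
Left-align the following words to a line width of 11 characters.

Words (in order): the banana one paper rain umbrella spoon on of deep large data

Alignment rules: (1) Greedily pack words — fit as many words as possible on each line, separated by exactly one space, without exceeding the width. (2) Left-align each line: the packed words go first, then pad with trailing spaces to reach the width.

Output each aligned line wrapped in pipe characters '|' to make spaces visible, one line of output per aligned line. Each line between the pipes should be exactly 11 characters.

Line 1: ['the', 'banana'] (min_width=10, slack=1)
Line 2: ['one', 'paper'] (min_width=9, slack=2)
Line 3: ['rain'] (min_width=4, slack=7)
Line 4: ['umbrella'] (min_width=8, slack=3)
Line 5: ['spoon', 'on', 'of'] (min_width=11, slack=0)
Line 6: ['deep', 'large'] (min_width=10, slack=1)
Line 7: ['data'] (min_width=4, slack=7)

Answer: |the banana |
|one paper  |
|rain       |
|umbrella   |
|spoon on of|
|deep large |
|data       |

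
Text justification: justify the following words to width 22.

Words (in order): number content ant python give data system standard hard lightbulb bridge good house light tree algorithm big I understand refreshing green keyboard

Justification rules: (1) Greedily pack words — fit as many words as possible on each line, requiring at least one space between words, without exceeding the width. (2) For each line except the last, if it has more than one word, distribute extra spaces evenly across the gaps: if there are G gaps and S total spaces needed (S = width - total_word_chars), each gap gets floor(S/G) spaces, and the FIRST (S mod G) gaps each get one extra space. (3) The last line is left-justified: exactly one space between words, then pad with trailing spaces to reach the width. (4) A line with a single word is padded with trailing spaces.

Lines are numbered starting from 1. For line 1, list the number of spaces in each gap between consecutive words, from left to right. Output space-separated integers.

Answer: 3 3

Derivation:
Line 1: ['number', 'content', 'ant'] (min_width=18, slack=4)
Line 2: ['python', 'give', 'data'] (min_width=16, slack=6)
Line 3: ['system', 'standard', 'hard'] (min_width=20, slack=2)
Line 4: ['lightbulb', 'bridge', 'good'] (min_width=21, slack=1)
Line 5: ['house', 'light', 'tree'] (min_width=16, slack=6)
Line 6: ['algorithm', 'big', 'I'] (min_width=15, slack=7)
Line 7: ['understand', 'refreshing'] (min_width=21, slack=1)
Line 8: ['green', 'keyboard'] (min_width=14, slack=8)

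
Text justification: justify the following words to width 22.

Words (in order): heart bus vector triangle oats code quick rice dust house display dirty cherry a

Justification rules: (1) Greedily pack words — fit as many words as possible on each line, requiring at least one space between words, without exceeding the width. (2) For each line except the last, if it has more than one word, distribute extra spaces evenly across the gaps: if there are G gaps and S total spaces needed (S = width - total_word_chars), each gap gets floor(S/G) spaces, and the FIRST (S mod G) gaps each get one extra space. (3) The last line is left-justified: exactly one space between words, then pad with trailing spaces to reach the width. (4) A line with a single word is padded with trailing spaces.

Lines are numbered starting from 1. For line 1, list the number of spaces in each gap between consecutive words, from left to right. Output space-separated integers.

Line 1: ['heart', 'bus', 'vector'] (min_width=16, slack=6)
Line 2: ['triangle', 'oats', 'code'] (min_width=18, slack=4)
Line 3: ['quick', 'rice', 'dust', 'house'] (min_width=21, slack=1)
Line 4: ['display', 'dirty', 'cherry', 'a'] (min_width=22, slack=0)

Answer: 4 4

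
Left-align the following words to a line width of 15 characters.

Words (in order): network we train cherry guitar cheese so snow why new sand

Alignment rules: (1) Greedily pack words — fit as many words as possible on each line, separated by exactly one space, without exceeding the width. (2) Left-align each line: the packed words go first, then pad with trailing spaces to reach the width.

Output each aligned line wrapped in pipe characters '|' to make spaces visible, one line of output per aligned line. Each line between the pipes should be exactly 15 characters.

Line 1: ['network', 'we'] (min_width=10, slack=5)
Line 2: ['train', 'cherry'] (min_width=12, slack=3)
Line 3: ['guitar', 'cheese'] (min_width=13, slack=2)
Line 4: ['so', 'snow', 'why', 'new'] (min_width=15, slack=0)
Line 5: ['sand'] (min_width=4, slack=11)

Answer: |network we     |
|train cherry   |
|guitar cheese  |
|so snow why new|
|sand           |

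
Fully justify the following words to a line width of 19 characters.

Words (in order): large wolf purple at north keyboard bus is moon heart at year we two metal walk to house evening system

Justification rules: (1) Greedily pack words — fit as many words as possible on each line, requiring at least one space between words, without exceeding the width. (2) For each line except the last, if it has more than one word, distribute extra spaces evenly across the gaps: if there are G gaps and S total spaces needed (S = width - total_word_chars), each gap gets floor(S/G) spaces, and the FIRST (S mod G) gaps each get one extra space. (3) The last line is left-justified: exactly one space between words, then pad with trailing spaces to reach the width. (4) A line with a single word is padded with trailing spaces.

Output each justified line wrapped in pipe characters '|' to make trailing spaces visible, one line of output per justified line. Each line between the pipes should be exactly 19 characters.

Line 1: ['large', 'wolf', 'purple'] (min_width=17, slack=2)
Line 2: ['at', 'north', 'keyboard'] (min_width=17, slack=2)
Line 3: ['bus', 'is', 'moon', 'heart'] (min_width=17, slack=2)
Line 4: ['at', 'year', 'we', 'two'] (min_width=14, slack=5)
Line 5: ['metal', 'walk', 'to', 'house'] (min_width=19, slack=0)
Line 6: ['evening', 'system'] (min_width=14, slack=5)

Answer: |large  wolf  purple|
|at  north  keyboard|
|bus  is  moon heart|
|at   year   we  two|
|metal walk to house|
|evening system     |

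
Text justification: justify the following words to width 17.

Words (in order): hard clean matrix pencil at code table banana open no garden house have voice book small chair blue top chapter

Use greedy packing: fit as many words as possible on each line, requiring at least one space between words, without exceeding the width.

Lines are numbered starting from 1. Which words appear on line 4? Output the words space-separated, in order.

Answer: no garden house

Derivation:
Line 1: ['hard', 'clean', 'matrix'] (min_width=17, slack=0)
Line 2: ['pencil', 'at', 'code'] (min_width=14, slack=3)
Line 3: ['table', 'banana', 'open'] (min_width=17, slack=0)
Line 4: ['no', 'garden', 'house'] (min_width=15, slack=2)
Line 5: ['have', 'voice', 'book'] (min_width=15, slack=2)
Line 6: ['small', 'chair', 'blue'] (min_width=16, slack=1)
Line 7: ['top', 'chapter'] (min_width=11, slack=6)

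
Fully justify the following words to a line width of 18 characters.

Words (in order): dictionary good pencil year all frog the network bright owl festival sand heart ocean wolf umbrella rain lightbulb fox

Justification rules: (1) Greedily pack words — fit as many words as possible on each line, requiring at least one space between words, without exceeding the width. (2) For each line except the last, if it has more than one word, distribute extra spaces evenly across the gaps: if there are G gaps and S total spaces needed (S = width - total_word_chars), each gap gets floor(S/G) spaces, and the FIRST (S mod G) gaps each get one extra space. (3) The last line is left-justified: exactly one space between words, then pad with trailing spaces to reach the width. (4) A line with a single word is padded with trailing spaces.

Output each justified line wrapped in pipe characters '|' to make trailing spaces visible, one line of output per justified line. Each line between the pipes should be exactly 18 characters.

Line 1: ['dictionary', 'good'] (min_width=15, slack=3)
Line 2: ['pencil', 'year', 'all'] (min_width=15, slack=3)
Line 3: ['frog', 'the', 'network'] (min_width=16, slack=2)
Line 4: ['bright', 'owl'] (min_width=10, slack=8)
Line 5: ['festival', 'sand'] (min_width=13, slack=5)
Line 6: ['heart', 'ocean', 'wolf'] (min_width=16, slack=2)
Line 7: ['umbrella', 'rain'] (min_width=13, slack=5)
Line 8: ['lightbulb', 'fox'] (min_width=13, slack=5)

Answer: |dictionary    good|
|pencil   year  all|
|frog  the  network|
|bright         owl|
|festival      sand|
|heart  ocean  wolf|
|umbrella      rain|
|lightbulb fox     |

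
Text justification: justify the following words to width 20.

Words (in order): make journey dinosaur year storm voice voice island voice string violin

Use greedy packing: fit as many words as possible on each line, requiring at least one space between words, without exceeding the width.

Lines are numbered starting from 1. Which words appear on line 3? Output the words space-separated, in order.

Line 1: ['make', 'journey'] (min_width=12, slack=8)
Line 2: ['dinosaur', 'year', 'storm'] (min_width=19, slack=1)
Line 3: ['voice', 'voice', 'island'] (min_width=18, slack=2)
Line 4: ['voice', 'string', 'violin'] (min_width=19, slack=1)

Answer: voice voice island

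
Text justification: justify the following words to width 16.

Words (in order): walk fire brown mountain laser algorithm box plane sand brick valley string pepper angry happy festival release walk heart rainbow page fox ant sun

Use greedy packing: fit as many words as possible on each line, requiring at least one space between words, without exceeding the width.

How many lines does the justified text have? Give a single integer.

Line 1: ['walk', 'fire', 'brown'] (min_width=15, slack=1)
Line 2: ['mountain', 'laser'] (min_width=14, slack=2)
Line 3: ['algorithm', 'box'] (min_width=13, slack=3)
Line 4: ['plane', 'sand', 'brick'] (min_width=16, slack=0)
Line 5: ['valley', 'string'] (min_width=13, slack=3)
Line 6: ['pepper', 'angry'] (min_width=12, slack=4)
Line 7: ['happy', 'festival'] (min_width=14, slack=2)
Line 8: ['release', 'walk'] (min_width=12, slack=4)
Line 9: ['heart', 'rainbow'] (min_width=13, slack=3)
Line 10: ['page', 'fox', 'ant', 'sun'] (min_width=16, slack=0)
Total lines: 10

Answer: 10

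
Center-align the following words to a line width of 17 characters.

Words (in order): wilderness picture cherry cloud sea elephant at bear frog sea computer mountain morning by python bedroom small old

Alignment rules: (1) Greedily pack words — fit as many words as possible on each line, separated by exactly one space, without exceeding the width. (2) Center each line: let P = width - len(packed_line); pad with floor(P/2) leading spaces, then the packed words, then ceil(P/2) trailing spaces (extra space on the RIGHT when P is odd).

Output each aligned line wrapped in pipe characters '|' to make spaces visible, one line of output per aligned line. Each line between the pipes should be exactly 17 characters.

Line 1: ['wilderness'] (min_width=10, slack=7)
Line 2: ['picture', 'cherry'] (min_width=14, slack=3)
Line 3: ['cloud', 'sea'] (min_width=9, slack=8)
Line 4: ['elephant', 'at', 'bear'] (min_width=16, slack=1)
Line 5: ['frog', 'sea', 'computer'] (min_width=17, slack=0)
Line 6: ['mountain', 'morning'] (min_width=16, slack=1)
Line 7: ['by', 'python', 'bedroom'] (min_width=17, slack=0)
Line 8: ['small', 'old'] (min_width=9, slack=8)

Answer: |   wilderness    |
| picture cherry  |
|    cloud sea    |
|elephant at bear |
|frog sea computer|
|mountain morning |
|by python bedroom|
|    small old    |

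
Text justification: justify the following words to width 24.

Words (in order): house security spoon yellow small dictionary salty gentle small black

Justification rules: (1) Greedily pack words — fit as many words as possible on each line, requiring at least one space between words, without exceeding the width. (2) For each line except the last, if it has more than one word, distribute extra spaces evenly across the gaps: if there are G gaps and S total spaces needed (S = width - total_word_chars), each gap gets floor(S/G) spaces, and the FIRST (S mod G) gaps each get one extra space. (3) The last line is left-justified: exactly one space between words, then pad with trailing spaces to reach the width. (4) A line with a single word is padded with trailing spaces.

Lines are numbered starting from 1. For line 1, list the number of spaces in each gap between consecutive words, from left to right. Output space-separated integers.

Answer: 3 3

Derivation:
Line 1: ['house', 'security', 'spoon'] (min_width=20, slack=4)
Line 2: ['yellow', 'small', 'dictionary'] (min_width=23, slack=1)
Line 3: ['salty', 'gentle', 'small', 'black'] (min_width=24, slack=0)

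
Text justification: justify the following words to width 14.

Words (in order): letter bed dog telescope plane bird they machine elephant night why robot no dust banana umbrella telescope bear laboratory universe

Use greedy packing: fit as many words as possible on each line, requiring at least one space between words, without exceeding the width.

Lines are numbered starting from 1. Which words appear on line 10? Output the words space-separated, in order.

Line 1: ['letter', 'bed', 'dog'] (min_width=14, slack=0)
Line 2: ['telescope'] (min_width=9, slack=5)
Line 3: ['plane', 'bird'] (min_width=10, slack=4)
Line 4: ['they', 'machine'] (min_width=12, slack=2)
Line 5: ['elephant', 'night'] (min_width=14, slack=0)
Line 6: ['why', 'robot', 'no'] (min_width=12, slack=2)
Line 7: ['dust', 'banana'] (min_width=11, slack=3)
Line 8: ['umbrella'] (min_width=8, slack=6)
Line 9: ['telescope', 'bear'] (min_width=14, slack=0)
Line 10: ['laboratory'] (min_width=10, slack=4)
Line 11: ['universe'] (min_width=8, slack=6)

Answer: laboratory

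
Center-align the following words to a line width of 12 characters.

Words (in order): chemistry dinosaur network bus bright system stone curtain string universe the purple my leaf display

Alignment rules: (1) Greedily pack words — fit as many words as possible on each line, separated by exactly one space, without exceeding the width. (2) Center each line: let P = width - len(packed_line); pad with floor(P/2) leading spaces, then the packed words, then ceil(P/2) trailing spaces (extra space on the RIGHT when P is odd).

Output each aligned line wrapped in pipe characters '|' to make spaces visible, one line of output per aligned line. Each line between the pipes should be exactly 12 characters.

Line 1: ['chemistry'] (min_width=9, slack=3)
Line 2: ['dinosaur'] (min_width=8, slack=4)
Line 3: ['network', 'bus'] (min_width=11, slack=1)
Line 4: ['bright'] (min_width=6, slack=6)
Line 5: ['system', 'stone'] (min_width=12, slack=0)
Line 6: ['curtain'] (min_width=7, slack=5)
Line 7: ['string'] (min_width=6, slack=6)
Line 8: ['universe', 'the'] (min_width=12, slack=0)
Line 9: ['purple', 'my'] (min_width=9, slack=3)
Line 10: ['leaf', 'display'] (min_width=12, slack=0)

Answer: | chemistry  |
|  dinosaur  |
|network bus |
|   bright   |
|system stone|
|  curtain   |
|   string   |
|universe the|
| purple my  |
|leaf display|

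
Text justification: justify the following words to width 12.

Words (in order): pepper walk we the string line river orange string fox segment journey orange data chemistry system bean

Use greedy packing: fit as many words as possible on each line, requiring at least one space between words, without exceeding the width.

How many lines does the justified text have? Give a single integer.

Answer: 10

Derivation:
Line 1: ['pepper', 'walk'] (min_width=11, slack=1)
Line 2: ['we', 'the'] (min_width=6, slack=6)
Line 3: ['string', 'line'] (min_width=11, slack=1)
Line 4: ['river', 'orange'] (min_width=12, slack=0)
Line 5: ['string', 'fox'] (min_width=10, slack=2)
Line 6: ['segment'] (min_width=7, slack=5)
Line 7: ['journey'] (min_width=7, slack=5)
Line 8: ['orange', 'data'] (min_width=11, slack=1)
Line 9: ['chemistry'] (min_width=9, slack=3)
Line 10: ['system', 'bean'] (min_width=11, slack=1)
Total lines: 10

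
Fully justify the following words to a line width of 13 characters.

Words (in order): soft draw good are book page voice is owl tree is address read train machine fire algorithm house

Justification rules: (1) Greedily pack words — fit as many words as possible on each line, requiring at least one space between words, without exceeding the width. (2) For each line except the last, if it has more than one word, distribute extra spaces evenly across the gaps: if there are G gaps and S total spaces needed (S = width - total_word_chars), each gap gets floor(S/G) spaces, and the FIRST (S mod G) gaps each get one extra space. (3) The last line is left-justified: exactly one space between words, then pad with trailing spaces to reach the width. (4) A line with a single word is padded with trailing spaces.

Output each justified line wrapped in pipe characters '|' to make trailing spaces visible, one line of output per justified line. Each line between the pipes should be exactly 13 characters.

Line 1: ['soft', 'draw'] (min_width=9, slack=4)
Line 2: ['good', 'are', 'book'] (min_width=13, slack=0)
Line 3: ['page', 'voice', 'is'] (min_width=13, slack=0)
Line 4: ['owl', 'tree', 'is'] (min_width=11, slack=2)
Line 5: ['address', 'read'] (min_width=12, slack=1)
Line 6: ['train', 'machine'] (min_width=13, slack=0)
Line 7: ['fire'] (min_width=4, slack=9)
Line 8: ['algorithm'] (min_width=9, slack=4)
Line 9: ['house'] (min_width=5, slack=8)

Answer: |soft     draw|
|good are book|
|page voice is|
|owl  tree  is|
|address  read|
|train machine|
|fire         |
|algorithm    |
|house        |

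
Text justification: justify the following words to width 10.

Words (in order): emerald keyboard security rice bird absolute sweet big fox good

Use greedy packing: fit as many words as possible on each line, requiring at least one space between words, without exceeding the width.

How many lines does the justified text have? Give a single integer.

Answer: 7

Derivation:
Line 1: ['emerald'] (min_width=7, slack=3)
Line 2: ['keyboard'] (min_width=8, slack=2)
Line 3: ['security'] (min_width=8, slack=2)
Line 4: ['rice', 'bird'] (min_width=9, slack=1)
Line 5: ['absolute'] (min_width=8, slack=2)
Line 6: ['sweet', 'big'] (min_width=9, slack=1)
Line 7: ['fox', 'good'] (min_width=8, slack=2)
Total lines: 7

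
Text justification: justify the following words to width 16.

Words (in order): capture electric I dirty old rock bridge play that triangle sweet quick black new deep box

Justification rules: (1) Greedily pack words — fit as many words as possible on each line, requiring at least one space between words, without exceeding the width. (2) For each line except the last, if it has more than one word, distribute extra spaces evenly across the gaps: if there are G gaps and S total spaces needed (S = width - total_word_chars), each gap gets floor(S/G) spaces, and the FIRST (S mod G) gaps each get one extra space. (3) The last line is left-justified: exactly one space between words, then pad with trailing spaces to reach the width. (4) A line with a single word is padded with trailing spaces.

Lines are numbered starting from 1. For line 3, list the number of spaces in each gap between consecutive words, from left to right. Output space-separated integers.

Answer: 1 1

Derivation:
Line 1: ['capture', 'electric'] (min_width=16, slack=0)
Line 2: ['I', 'dirty', 'old', 'rock'] (min_width=16, slack=0)
Line 3: ['bridge', 'play', 'that'] (min_width=16, slack=0)
Line 4: ['triangle', 'sweet'] (min_width=14, slack=2)
Line 5: ['quick', 'black', 'new'] (min_width=15, slack=1)
Line 6: ['deep', 'box'] (min_width=8, slack=8)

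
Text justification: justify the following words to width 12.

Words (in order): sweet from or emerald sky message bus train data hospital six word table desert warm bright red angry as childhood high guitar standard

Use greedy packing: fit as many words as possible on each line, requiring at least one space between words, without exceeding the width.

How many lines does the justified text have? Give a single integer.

Answer: 13

Derivation:
Line 1: ['sweet', 'from'] (min_width=10, slack=2)
Line 2: ['or', 'emerald'] (min_width=10, slack=2)
Line 3: ['sky', 'message'] (min_width=11, slack=1)
Line 4: ['bus', 'train'] (min_width=9, slack=3)
Line 5: ['data'] (min_width=4, slack=8)
Line 6: ['hospital', 'six'] (min_width=12, slack=0)
Line 7: ['word', 'table'] (min_width=10, slack=2)
Line 8: ['desert', 'warm'] (min_width=11, slack=1)
Line 9: ['bright', 'red'] (min_width=10, slack=2)
Line 10: ['angry', 'as'] (min_width=8, slack=4)
Line 11: ['childhood'] (min_width=9, slack=3)
Line 12: ['high', 'guitar'] (min_width=11, slack=1)
Line 13: ['standard'] (min_width=8, slack=4)
Total lines: 13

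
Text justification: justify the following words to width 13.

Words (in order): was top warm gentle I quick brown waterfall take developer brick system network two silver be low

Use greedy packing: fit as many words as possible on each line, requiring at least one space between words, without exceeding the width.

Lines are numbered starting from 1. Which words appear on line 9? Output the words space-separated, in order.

Answer: silver be low

Derivation:
Line 1: ['was', 'top', 'warm'] (min_width=12, slack=1)
Line 2: ['gentle', 'I'] (min_width=8, slack=5)
Line 3: ['quick', 'brown'] (min_width=11, slack=2)
Line 4: ['waterfall'] (min_width=9, slack=4)
Line 5: ['take'] (min_width=4, slack=9)
Line 6: ['developer'] (min_width=9, slack=4)
Line 7: ['brick', 'system'] (min_width=12, slack=1)
Line 8: ['network', 'two'] (min_width=11, slack=2)
Line 9: ['silver', 'be', 'low'] (min_width=13, slack=0)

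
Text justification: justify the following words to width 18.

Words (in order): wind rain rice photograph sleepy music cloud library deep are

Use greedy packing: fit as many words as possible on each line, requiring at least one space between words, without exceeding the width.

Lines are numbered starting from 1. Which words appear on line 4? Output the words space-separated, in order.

Line 1: ['wind', 'rain', 'rice'] (min_width=14, slack=4)
Line 2: ['photograph', 'sleepy'] (min_width=17, slack=1)
Line 3: ['music', 'cloud'] (min_width=11, slack=7)
Line 4: ['library', 'deep', 'are'] (min_width=16, slack=2)

Answer: library deep are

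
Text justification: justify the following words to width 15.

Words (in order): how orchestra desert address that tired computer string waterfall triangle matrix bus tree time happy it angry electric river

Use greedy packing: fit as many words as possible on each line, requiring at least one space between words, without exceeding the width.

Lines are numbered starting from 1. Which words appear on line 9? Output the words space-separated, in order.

Line 1: ['how', 'orchestra'] (min_width=13, slack=2)
Line 2: ['desert', 'address'] (min_width=14, slack=1)
Line 3: ['that', 'tired'] (min_width=10, slack=5)
Line 4: ['computer', 'string'] (min_width=15, slack=0)
Line 5: ['waterfall'] (min_width=9, slack=6)
Line 6: ['triangle', 'matrix'] (min_width=15, slack=0)
Line 7: ['bus', 'tree', 'time'] (min_width=13, slack=2)
Line 8: ['happy', 'it', 'angry'] (min_width=14, slack=1)
Line 9: ['electric', 'river'] (min_width=14, slack=1)

Answer: electric river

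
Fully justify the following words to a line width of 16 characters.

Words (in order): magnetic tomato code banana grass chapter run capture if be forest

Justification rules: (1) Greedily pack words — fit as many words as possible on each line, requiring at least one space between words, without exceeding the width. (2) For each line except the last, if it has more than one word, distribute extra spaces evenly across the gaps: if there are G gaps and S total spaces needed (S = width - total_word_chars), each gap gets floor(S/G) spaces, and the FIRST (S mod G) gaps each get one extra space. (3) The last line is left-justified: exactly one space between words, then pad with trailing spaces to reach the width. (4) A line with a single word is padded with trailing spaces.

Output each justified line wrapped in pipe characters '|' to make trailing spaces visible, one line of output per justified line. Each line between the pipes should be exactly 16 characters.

Line 1: ['magnetic', 'tomato'] (min_width=15, slack=1)
Line 2: ['code', 'banana'] (min_width=11, slack=5)
Line 3: ['grass', 'chapter'] (min_width=13, slack=3)
Line 4: ['run', 'capture', 'if'] (min_width=14, slack=2)
Line 5: ['be', 'forest'] (min_width=9, slack=7)

Answer: |magnetic  tomato|
|code      banana|
|grass    chapter|
|run  capture  if|
|be forest       |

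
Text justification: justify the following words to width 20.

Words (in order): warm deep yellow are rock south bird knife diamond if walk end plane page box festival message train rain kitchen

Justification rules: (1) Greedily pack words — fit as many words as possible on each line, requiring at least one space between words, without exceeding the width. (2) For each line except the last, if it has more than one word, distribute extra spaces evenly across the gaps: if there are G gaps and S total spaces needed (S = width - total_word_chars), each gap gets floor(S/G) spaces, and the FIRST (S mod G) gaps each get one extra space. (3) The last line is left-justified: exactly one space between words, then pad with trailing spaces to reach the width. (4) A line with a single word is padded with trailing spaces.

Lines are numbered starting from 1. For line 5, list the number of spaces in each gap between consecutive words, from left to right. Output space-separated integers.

Answer: 1 1

Derivation:
Line 1: ['warm', 'deep', 'yellow', 'are'] (min_width=20, slack=0)
Line 2: ['rock', 'south', 'bird'] (min_width=15, slack=5)
Line 3: ['knife', 'diamond', 'if'] (min_width=16, slack=4)
Line 4: ['walk', 'end', 'plane', 'page'] (min_width=19, slack=1)
Line 5: ['box', 'festival', 'message'] (min_width=20, slack=0)
Line 6: ['train', 'rain', 'kitchen'] (min_width=18, slack=2)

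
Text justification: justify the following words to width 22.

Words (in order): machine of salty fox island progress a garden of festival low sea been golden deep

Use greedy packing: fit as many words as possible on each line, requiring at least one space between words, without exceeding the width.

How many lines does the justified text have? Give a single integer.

Line 1: ['machine', 'of', 'salty', 'fox'] (min_width=20, slack=2)
Line 2: ['island', 'progress', 'a'] (min_width=17, slack=5)
Line 3: ['garden', 'of', 'festival', 'low'] (min_width=22, slack=0)
Line 4: ['sea', 'been', 'golden', 'deep'] (min_width=20, slack=2)
Total lines: 4

Answer: 4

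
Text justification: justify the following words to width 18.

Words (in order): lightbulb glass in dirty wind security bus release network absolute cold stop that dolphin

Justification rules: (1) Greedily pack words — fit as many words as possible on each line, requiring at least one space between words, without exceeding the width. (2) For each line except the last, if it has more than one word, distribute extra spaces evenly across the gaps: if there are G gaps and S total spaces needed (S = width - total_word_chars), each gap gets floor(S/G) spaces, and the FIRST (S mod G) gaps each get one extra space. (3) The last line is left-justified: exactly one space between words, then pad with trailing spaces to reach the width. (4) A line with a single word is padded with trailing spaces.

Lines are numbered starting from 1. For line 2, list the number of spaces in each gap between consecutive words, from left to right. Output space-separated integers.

Answer: 9

Derivation:
Line 1: ['lightbulb', 'glass', 'in'] (min_width=18, slack=0)
Line 2: ['dirty', 'wind'] (min_width=10, slack=8)
Line 3: ['security', 'bus'] (min_width=12, slack=6)
Line 4: ['release', 'network'] (min_width=15, slack=3)
Line 5: ['absolute', 'cold', 'stop'] (min_width=18, slack=0)
Line 6: ['that', 'dolphin'] (min_width=12, slack=6)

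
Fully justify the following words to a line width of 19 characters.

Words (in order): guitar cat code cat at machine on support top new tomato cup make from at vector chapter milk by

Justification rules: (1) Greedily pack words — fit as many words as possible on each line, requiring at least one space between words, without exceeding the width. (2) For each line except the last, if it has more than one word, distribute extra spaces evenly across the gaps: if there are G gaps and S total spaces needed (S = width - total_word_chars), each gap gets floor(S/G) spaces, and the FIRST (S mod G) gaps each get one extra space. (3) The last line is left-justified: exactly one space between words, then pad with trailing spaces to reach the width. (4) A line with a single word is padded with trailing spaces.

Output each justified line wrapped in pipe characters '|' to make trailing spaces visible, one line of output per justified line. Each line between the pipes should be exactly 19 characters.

Answer: |guitar cat code cat|
|at    machine    on|
|support   top   new|
|tomato   cup   make|
|from    at   vector|
|chapter milk by    |

Derivation:
Line 1: ['guitar', 'cat', 'code', 'cat'] (min_width=19, slack=0)
Line 2: ['at', 'machine', 'on'] (min_width=13, slack=6)
Line 3: ['support', 'top', 'new'] (min_width=15, slack=4)
Line 4: ['tomato', 'cup', 'make'] (min_width=15, slack=4)
Line 5: ['from', 'at', 'vector'] (min_width=14, slack=5)
Line 6: ['chapter', 'milk', 'by'] (min_width=15, slack=4)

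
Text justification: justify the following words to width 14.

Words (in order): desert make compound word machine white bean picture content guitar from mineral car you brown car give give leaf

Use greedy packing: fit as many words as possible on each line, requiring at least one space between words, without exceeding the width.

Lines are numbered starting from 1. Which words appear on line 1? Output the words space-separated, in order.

Line 1: ['desert', 'make'] (min_width=11, slack=3)
Line 2: ['compound', 'word'] (min_width=13, slack=1)
Line 3: ['machine', 'white'] (min_width=13, slack=1)
Line 4: ['bean', 'picture'] (min_width=12, slack=2)
Line 5: ['content', 'guitar'] (min_width=14, slack=0)
Line 6: ['from', 'mineral'] (min_width=12, slack=2)
Line 7: ['car', 'you', 'brown'] (min_width=13, slack=1)
Line 8: ['car', 'give', 'give'] (min_width=13, slack=1)
Line 9: ['leaf'] (min_width=4, slack=10)

Answer: desert make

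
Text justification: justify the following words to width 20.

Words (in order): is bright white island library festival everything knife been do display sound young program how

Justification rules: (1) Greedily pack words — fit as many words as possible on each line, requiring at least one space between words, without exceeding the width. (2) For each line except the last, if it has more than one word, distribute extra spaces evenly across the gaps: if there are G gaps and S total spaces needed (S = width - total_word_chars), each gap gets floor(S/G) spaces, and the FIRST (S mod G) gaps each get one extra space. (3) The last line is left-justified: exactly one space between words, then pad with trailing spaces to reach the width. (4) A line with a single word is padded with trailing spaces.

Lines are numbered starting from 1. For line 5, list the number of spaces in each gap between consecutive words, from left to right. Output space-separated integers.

Answer: 2 1

Derivation:
Line 1: ['is', 'bright', 'white'] (min_width=15, slack=5)
Line 2: ['island', 'library'] (min_width=14, slack=6)
Line 3: ['festival', 'everything'] (min_width=19, slack=1)
Line 4: ['knife', 'been', 'do'] (min_width=13, slack=7)
Line 5: ['display', 'sound', 'young'] (min_width=19, slack=1)
Line 6: ['program', 'how'] (min_width=11, slack=9)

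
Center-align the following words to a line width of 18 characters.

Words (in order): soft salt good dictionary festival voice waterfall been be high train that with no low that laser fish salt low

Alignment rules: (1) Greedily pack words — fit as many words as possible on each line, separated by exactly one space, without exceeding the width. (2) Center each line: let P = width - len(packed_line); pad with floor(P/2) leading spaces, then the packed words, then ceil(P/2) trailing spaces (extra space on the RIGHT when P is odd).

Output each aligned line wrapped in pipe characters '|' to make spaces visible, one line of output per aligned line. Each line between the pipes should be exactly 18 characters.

Line 1: ['soft', 'salt', 'good'] (min_width=14, slack=4)
Line 2: ['dictionary'] (min_width=10, slack=8)
Line 3: ['festival', 'voice'] (min_width=14, slack=4)
Line 4: ['waterfall', 'been', 'be'] (min_width=17, slack=1)
Line 5: ['high', 'train', 'that'] (min_width=15, slack=3)
Line 6: ['with', 'no', 'low', 'that'] (min_width=16, slack=2)
Line 7: ['laser', 'fish', 'salt'] (min_width=15, slack=3)
Line 8: ['low'] (min_width=3, slack=15)

Answer: |  soft salt good  |
|    dictionary    |
|  festival voice  |
|waterfall been be |
| high train that  |
| with no low that |
| laser fish salt  |
|       low        |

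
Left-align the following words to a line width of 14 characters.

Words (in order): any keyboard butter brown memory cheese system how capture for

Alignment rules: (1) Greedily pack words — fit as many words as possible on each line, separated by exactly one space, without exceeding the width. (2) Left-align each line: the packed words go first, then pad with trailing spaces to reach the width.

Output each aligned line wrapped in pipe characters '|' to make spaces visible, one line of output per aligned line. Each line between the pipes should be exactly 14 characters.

Answer: |any keyboard  |
|butter brown  |
|memory cheese |
|system how    |
|capture for   |

Derivation:
Line 1: ['any', 'keyboard'] (min_width=12, slack=2)
Line 2: ['butter', 'brown'] (min_width=12, slack=2)
Line 3: ['memory', 'cheese'] (min_width=13, slack=1)
Line 4: ['system', 'how'] (min_width=10, slack=4)
Line 5: ['capture', 'for'] (min_width=11, slack=3)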